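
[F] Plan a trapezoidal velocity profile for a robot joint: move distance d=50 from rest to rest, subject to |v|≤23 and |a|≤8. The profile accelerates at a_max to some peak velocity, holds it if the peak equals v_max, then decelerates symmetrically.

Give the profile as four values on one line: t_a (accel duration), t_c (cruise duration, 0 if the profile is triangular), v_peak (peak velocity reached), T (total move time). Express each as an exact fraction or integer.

t_a=5/2 t_c=0 v_peak=20 T=5

vₘ²/aₘ = 23²/8 = 529/8
50 < 529/8 → triangular
v_peak = √(50·8) = √400 = 20
t_a = 20/8 = 5/2; t_c = 0
T = 2·5/2 = 5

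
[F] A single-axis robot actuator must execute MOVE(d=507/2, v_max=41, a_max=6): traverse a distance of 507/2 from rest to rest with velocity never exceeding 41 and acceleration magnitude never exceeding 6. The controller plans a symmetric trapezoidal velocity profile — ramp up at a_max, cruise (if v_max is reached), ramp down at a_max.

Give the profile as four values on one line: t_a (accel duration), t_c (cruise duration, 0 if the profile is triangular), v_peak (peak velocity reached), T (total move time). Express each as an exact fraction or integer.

(v_max)²/a_max = 41²/6 = 1681/6
507/2 < 1681/6 → triangular
v_peak = √(507/2·6) = √1521 = 39
t_a = 39/6 = 13/2; t_c = 0
T = 2·13/2 = 13

t_a=13/2 t_c=0 v_peak=39 T=13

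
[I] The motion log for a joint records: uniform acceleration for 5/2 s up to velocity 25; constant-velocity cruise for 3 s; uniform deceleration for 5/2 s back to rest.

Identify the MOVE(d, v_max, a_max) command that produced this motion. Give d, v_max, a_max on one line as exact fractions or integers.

a_max = 25/(5/2) = 10
d_a = ½·25·5/2 = 125/4; d_c = 25·3 = 75
d = 2·125/4 + 75 = 275/2
t_c = 3 > 0 ⇒ limit active, v_max = 25

d=275/2 v_max=25 a_max=10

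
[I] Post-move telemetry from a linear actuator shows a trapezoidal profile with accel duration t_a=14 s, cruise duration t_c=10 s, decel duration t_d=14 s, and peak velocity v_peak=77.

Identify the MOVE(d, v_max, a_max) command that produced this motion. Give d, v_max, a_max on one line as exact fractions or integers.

d=1848 v_max=77 a_max=11/2

a_max = 77/14 = 11/2
d_a = ½·77·14 = 539; d_c = 77·10 = 770
d = 2·539 + 770 = 1848
t_c = 10 > 0 so v_max = 77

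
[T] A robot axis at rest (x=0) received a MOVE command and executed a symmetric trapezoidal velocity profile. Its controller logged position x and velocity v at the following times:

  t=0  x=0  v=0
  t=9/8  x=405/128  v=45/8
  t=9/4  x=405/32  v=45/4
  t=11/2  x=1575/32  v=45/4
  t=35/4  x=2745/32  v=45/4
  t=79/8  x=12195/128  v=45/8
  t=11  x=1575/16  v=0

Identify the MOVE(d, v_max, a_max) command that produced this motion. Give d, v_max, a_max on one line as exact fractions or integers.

d=1575/16 v_max=45/4 a_max=5

final state: t=11, x=1575/16, v=0 → d = 1575/16
a_max = (45/8−0)/(9/8−0) = 5
max v = 45/4 over t∈[9/4,35/4] → v_max = 45/4
check: 45/4·(9/4+13/2) = 1575/16 ✓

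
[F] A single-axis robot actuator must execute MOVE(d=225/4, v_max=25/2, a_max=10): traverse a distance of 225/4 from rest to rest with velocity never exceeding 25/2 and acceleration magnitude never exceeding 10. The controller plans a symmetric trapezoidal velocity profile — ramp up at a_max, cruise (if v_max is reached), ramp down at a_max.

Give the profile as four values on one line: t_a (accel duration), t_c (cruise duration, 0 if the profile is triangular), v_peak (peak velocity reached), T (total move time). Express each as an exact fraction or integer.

(v_max)²/a_max = (25/2)²/10 = 125/8
225/4 ≥ 125/8 so v_max reached
t_a = (25/2)/10 = 5/4; v_peak = 25/2
d_cruise = 225/4 − 125/8 = 325/8; t_c = (325/8)/(25/2) = 13/4
T = 2·5/4 + 13/4 = 23/4

t_a=5/4 t_c=13/4 v_peak=25/2 T=23/4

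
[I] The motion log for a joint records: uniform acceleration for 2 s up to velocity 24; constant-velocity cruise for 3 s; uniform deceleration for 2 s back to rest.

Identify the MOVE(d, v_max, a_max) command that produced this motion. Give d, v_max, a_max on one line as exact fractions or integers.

a_max = 24/2 = 12
d_a = ½·24·2 = 24; d_c = 24·3 = 72
d = 2·24 + 72 = 120
t_c = 3 > 0 so v_max = 24

d=120 v_max=24 a_max=12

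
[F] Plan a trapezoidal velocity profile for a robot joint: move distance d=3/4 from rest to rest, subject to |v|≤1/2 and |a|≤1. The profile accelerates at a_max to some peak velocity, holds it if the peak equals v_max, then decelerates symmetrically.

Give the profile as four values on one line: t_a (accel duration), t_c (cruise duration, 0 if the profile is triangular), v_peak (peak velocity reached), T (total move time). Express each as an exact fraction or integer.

t_a=1/2 t_c=1 v_peak=1/2 T=2

(v_max)²/a_max = (1/2)²/1 = 1/4
3/4 ≥ 1/4 → trapezoidal
t_a = (1/2)/1 = 1/2; v_peak = 1/2
d_cruise = 3/4 − 1/4 = 1/2; t_c = (1/2)/(1/2) = 1
T = 2·1/2 + 1 = 2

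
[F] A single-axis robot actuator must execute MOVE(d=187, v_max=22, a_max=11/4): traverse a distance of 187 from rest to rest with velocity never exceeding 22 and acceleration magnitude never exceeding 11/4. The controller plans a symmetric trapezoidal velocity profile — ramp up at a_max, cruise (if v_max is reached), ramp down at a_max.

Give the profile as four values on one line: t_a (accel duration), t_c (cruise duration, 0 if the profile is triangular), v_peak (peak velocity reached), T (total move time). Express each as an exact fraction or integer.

(v_max)²/a_max = 22²/(11/4) = 176
187 ≥ 176 → trapezoidal
t_a = 22/(11/4) = 8; v_peak = 22
d_cruise = 187 − 176 = 11; t_c = 11/22 = 1/2
T = 2·8 + 1/2 = 33/2

t_a=8 t_c=1/2 v_peak=22 T=33/2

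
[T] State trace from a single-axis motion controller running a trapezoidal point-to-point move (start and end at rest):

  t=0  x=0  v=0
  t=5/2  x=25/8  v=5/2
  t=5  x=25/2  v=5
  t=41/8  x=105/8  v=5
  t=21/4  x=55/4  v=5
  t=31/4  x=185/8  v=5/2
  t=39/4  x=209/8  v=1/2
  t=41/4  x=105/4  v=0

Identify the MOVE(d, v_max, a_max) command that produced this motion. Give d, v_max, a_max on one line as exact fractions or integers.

final state: t=41/4, x=105/4, v=0 → d = 105/4
a_max = (5/2−0)/(5/2−0) = 1
max v = 5 over t∈[5,21/4] → v_max = 5
check: 5·(5+1/4) = 105/4 ✓

d=105/4 v_max=5 a_max=1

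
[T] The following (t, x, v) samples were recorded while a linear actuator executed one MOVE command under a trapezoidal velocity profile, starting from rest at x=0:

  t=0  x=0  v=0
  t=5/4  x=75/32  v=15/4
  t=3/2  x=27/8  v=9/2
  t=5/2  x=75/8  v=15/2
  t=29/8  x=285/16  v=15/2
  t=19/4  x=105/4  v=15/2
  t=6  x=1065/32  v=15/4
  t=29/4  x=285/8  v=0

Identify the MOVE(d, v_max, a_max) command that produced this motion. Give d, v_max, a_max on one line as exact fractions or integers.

final state: t=29/4, x=285/8, v=0 → d = 285/8
a_max = (15/4−0)/(5/4−0) = 3
max v = 15/2 over t∈[5/2,19/4] → v_max = 15/2
check: 15/2·(5/2+9/4) = 285/8 ✓

d=285/8 v_max=15/2 a_max=3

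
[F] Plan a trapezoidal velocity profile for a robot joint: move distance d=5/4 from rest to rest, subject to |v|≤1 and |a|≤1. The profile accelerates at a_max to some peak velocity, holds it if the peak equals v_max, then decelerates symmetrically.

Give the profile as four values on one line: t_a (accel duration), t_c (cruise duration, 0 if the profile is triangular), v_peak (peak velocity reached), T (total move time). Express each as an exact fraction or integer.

t_a=1 t_c=1/4 v_peak=1 T=9/4

v_max²/a_max = 1²/1 = 1
5/4 ≥ 1 so v_max reached
t_a = 1/1 = 1; v_peak = 1
d_cruise = 5/4 − 1 = 1/4; t_c = (1/4)/1 = 1/4
T = 2·1 + 1/4 = 9/4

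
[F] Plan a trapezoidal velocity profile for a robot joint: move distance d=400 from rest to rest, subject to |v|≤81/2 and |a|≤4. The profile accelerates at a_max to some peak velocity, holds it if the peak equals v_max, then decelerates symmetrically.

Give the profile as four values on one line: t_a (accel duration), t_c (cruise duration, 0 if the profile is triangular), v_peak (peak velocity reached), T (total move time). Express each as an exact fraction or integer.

v_max²/a_max = (81/2)²/4 = 6561/16
400 < 6561/16 → triangular
v_peak = √(400·4) = √1600 = 40
t_a = 40/4 = 10; t_c = 0
T = 2·10 = 20

t_a=10 t_c=0 v_peak=40 T=20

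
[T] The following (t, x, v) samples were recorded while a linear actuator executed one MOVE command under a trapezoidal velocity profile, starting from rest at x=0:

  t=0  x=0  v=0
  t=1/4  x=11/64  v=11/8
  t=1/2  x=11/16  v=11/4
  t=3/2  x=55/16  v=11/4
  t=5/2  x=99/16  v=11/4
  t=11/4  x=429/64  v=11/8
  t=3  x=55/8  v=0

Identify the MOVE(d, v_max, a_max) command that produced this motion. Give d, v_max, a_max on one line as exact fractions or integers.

d=55/8 v_max=11/4 a_max=11/2

final state: t=3, x=55/8, v=0 → d = 55/8
a_max = (11/8−0)/(1/4−0) = 11/2
max v = 11/4 over t∈[1/2,5/2] → v_max = 11/4
check: 11/4·(1/2+2) = 55/8 ✓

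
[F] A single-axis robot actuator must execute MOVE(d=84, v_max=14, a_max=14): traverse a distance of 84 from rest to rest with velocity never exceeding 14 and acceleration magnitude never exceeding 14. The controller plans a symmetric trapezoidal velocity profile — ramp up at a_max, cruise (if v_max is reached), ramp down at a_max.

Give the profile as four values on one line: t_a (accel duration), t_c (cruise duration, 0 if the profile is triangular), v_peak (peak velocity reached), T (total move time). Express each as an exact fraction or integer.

v_max²/a_max = 14²/14 = 14
84 ≥ 14 → trapezoidal
t_a = 14/14 = 1; v_peak = 14
d_cruise = 84 − 14 = 70; t_c = 70/14 = 5
T = 2·1 + 5 = 7

t_a=1 t_c=5 v_peak=14 T=7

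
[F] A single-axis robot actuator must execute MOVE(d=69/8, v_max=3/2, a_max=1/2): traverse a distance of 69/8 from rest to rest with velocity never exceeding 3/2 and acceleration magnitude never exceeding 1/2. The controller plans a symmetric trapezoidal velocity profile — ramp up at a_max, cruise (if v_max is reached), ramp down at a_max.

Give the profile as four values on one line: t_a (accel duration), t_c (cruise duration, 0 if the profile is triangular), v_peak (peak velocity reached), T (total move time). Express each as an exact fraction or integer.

(v_max)²/a_max = (3/2)²/(1/2) = 9/2
69/8 ≥ 9/2 so v_max reached
t_a = (3/2)/(1/2) = 3; v_peak = 3/2
d_cruise = 69/8 − 9/2 = 33/8; t_c = (33/8)/(3/2) = 11/4
T = 2·3 + 11/4 = 35/4

t_a=3 t_c=11/4 v_peak=3/2 T=35/4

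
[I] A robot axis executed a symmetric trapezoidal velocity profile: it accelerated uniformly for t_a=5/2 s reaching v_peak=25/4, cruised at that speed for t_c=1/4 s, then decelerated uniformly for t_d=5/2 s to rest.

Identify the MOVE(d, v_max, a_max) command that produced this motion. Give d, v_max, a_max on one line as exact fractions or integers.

a_max = (25/4)/(5/2) = 5/2
d_a = ½·25/4·5/2 = 125/16; d_c = 25/4·1/4 = 25/16
d = 2·125/16 + 25/16 = 275/16
t_c = 1/4 > 0 so v_max = 25/4

d=275/16 v_max=25/4 a_max=5/2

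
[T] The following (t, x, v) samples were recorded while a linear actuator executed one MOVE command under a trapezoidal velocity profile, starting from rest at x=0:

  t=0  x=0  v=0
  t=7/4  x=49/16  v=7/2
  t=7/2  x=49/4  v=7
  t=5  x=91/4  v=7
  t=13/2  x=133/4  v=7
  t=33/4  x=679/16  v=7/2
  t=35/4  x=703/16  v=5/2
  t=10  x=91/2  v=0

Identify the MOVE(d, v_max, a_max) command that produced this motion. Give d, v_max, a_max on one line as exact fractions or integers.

final state: t=10, x=91/2, v=0 → d = 91/2
a_max = (7/2−0)/(7/4−0) = 2
max v = 7 over t∈[7/2,13/2] → v_max = 7
check: 7·(7/2+3) = 91/2 ✓

d=91/2 v_max=7 a_max=2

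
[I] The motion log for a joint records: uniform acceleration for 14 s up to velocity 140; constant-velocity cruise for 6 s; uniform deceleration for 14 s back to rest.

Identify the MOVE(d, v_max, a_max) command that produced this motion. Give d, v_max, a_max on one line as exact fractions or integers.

d=2800 v_max=140 a_max=10

a_max = 140/14 = 10
d_a = ½·140·14 = 980; d_c = 140·6 = 840
d = 2·980 + 840 = 2800
t_c = 6 > 0 so v_max = 140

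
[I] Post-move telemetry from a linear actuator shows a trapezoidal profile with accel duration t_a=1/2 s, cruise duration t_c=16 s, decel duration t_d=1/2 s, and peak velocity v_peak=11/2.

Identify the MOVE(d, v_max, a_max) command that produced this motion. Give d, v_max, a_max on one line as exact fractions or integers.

d=363/4 v_max=11/2 a_max=11

a_max = (11/2)/(1/2) = 11
d_a = ½·11/2·1/2 = 11/8; d_c = 11/2·16 = 88
d = 2·11/8 + 88 = 363/4
t_c = 16 > 0 → v_max = v_peak = 11/2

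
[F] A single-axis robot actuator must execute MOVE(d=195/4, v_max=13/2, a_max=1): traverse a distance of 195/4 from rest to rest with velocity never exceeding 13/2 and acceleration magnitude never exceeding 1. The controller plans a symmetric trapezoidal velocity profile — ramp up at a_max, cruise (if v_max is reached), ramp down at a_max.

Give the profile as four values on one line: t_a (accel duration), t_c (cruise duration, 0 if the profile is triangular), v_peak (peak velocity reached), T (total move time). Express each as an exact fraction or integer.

v_max²/a_max = (13/2)²/1 = 169/4
195/4 ≥ 169/4 so v_max reached
t_a = (13/2)/1 = 13/2; v_peak = 13/2
d_cruise = 195/4 − 169/4 = 13/2; t_c = (13/2)/(13/2) = 1
T = 2·13/2 + 1 = 14

t_a=13/2 t_c=1 v_peak=13/2 T=14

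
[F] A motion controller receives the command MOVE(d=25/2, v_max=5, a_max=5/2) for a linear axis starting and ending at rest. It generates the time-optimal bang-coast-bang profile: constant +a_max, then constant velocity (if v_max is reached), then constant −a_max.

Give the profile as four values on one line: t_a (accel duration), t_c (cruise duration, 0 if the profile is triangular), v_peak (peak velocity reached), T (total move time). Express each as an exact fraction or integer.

(v_max)²/a_max = 5²/(5/2) = 10
25/2 ≥ 10 → trapezoidal
t_a = 5/(5/2) = 2; v_peak = 5
d_cruise = 25/2 − 10 = 5/2; t_c = (5/2)/5 = 1/2
T = 2·2 + 1/2 = 9/2

t_a=2 t_c=1/2 v_peak=5 T=9/2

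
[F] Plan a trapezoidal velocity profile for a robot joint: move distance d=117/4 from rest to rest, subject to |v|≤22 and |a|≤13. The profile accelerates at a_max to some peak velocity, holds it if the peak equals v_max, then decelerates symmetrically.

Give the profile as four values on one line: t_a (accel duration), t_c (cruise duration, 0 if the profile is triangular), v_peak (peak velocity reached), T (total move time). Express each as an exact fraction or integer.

t_a=3/2 t_c=0 v_peak=39/2 T=3

v_max²/a_max = 22²/13 = 484/13
117/4 < 484/13 ⇒ no cruise
v_peak = √(117/4·13) = √(1521/4) = 39/2
t_a = (39/2)/13 = 3/2; t_c = 0
T = 2·3/2 = 3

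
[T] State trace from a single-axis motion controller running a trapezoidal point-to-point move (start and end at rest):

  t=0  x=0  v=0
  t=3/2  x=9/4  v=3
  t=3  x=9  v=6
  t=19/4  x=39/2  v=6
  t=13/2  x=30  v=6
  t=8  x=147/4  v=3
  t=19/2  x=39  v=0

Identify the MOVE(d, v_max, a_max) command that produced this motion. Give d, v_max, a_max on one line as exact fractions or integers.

final state: t=19/2, x=39, v=0 → d = 39
a_max = (3−0)/(3/2−0) = 2
max v = 6 over t∈[3,13/2] → v_max = 6
check: 6·(3+7/2) = 39 ✓

d=39 v_max=6 a_max=2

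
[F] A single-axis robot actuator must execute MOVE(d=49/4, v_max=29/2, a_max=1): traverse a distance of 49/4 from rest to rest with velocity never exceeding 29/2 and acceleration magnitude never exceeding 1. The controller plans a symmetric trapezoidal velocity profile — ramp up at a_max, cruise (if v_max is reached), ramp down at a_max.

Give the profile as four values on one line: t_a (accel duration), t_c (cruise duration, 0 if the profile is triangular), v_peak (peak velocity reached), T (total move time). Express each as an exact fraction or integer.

t_a=7/2 t_c=0 v_peak=7/2 T=7

v_max²/a_max = (29/2)²/1 = 841/4
49/4 < 841/4 ⇒ no cruise
v_peak = √(49/4·1) = √(49/4) = 7/2
t_a = (7/2)/1 = 7/2; t_c = 0
T = 2·7/2 = 7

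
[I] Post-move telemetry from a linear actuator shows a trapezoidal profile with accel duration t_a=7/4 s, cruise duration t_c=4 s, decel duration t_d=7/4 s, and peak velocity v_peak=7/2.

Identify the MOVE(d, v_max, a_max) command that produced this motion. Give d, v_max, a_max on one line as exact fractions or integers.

a_max = (7/2)/(7/4) = 2
d_a = ½·7/2·7/4 = 49/16; d_c = 7/2·4 = 14
d = 2·49/16 + 14 = 161/8
t_c = 4 > 0 → v_max = v_peak = 7/2

d=161/8 v_max=7/2 a_max=2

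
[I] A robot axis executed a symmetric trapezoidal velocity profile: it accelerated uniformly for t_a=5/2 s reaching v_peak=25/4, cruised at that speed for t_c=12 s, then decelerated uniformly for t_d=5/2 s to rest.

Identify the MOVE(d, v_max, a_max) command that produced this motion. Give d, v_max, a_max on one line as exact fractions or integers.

d=725/8 v_max=25/4 a_max=5/2

a_max = (25/4)/(5/2) = 5/2
d_a = ½·25/4·5/2 = 125/16; d_c = 25/4·12 = 75
d = 2·125/16 + 75 = 725/8
t_c = 12 > 0 so v_max = 25/4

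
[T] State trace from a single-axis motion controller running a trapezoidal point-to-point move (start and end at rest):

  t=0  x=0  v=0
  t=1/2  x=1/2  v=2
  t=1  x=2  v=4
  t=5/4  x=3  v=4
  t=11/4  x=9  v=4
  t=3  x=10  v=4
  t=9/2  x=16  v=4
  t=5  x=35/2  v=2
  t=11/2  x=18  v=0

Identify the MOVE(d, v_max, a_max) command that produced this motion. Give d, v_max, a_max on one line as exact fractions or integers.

d=18 v_max=4 a_max=4

final state: t=11/2, x=18, v=0 → d = 18
a_max = (2−0)/(1/2−0) = 4
max v = 4 over t∈[1,9/2] → v_max = 4
check: 4·(1+7/2) = 18 ✓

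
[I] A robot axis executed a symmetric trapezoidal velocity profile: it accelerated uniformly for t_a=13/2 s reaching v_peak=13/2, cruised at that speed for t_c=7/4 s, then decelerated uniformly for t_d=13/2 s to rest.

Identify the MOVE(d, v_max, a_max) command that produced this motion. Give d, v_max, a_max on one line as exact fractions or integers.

a_max = (13/2)/(13/2) = 1
d_a = ½·13/2·13/2 = 169/8; d_c = 13/2·7/4 = 91/8
d = 2·169/8 + 91/8 = 429/8
t_c = 7/4 > 0 → v_max = v_peak = 13/2

d=429/8 v_max=13/2 a_max=1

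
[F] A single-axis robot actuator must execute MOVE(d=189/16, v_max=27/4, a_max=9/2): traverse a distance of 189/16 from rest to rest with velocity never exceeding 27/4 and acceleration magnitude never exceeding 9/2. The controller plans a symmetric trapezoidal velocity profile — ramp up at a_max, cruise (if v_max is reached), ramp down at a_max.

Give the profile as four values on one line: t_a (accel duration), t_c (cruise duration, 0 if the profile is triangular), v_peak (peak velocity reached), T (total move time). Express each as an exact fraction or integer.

t_a=3/2 t_c=1/4 v_peak=27/4 T=13/4

(v_max)²/a_max = (27/4)²/(9/2) = 81/8
189/16 ≥ 81/8 → trapezoidal
t_a = (27/4)/(9/2) = 3/2; v_peak = 27/4
d_cruise = 189/16 − 81/8 = 27/16; t_c = (27/16)/(27/4) = 1/4
T = 2·3/2 + 1/4 = 13/4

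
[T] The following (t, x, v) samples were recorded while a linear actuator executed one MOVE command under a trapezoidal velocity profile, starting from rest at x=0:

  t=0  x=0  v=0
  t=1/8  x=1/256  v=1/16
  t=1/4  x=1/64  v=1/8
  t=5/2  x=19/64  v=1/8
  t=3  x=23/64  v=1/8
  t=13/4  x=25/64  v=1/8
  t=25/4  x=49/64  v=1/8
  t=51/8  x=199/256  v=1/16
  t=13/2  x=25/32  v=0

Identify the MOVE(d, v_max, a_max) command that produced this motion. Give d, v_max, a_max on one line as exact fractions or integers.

final state: t=13/2, x=25/32, v=0 → d = 25/32
a_max = (1/16−0)/(1/8−0) = 1/2
max v = 1/8 over t∈[1/4,25/4] → v_max = 1/8
check: 1/8·(1/4+6) = 25/32 ✓

d=25/32 v_max=1/8 a_max=1/2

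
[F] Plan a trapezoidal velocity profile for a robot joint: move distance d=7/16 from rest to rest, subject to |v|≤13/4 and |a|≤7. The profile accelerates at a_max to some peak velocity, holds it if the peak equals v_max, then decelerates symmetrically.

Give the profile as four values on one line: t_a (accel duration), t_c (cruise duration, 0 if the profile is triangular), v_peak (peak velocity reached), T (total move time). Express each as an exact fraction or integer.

t_a=1/4 t_c=0 v_peak=7/4 T=1/2

v_max²/a_max = (13/4)²/7 = 169/112
7/16 < 169/112 ⇒ no cruise
v_peak = √(7/16·7) = √(49/16) = 7/4
t_a = (7/4)/7 = 1/4; t_c = 0
T = 2·1/4 = 1/2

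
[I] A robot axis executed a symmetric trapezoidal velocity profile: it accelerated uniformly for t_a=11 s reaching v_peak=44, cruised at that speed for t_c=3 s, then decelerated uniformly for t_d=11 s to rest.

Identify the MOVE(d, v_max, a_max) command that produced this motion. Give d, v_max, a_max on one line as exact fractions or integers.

d=616 v_max=44 a_max=4

a_max = 44/11 = 4
d_a = ½·44·11 = 242; d_c = 44·3 = 132
d = 2·242 + 132 = 616
t_c = 3 > 0 ⇒ limit active, v_max = 44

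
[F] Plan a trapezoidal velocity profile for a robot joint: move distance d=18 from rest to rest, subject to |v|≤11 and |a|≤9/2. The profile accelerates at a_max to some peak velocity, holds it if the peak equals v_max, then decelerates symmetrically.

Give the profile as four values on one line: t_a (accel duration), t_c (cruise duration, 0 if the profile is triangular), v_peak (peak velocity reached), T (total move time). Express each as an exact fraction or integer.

t_a=2 t_c=0 v_peak=9 T=4

(v_max)²/a_max = 11²/(9/2) = 242/9
18 < 242/9 so t_c = 0
v_peak = √(18·9/2) = √81 = 9
t_a = 9/(9/2) = 2; t_c = 0
T = 2·2 = 4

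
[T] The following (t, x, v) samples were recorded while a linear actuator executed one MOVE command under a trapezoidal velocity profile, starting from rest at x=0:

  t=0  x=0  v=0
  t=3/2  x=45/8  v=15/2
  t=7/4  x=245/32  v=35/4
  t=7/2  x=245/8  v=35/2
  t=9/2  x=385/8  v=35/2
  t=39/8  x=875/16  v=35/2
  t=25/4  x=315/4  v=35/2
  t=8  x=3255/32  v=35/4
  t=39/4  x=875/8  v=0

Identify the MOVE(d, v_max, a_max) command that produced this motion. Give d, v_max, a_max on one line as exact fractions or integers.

final state: t=39/4, x=875/8, v=0 → d = 875/8
a_max = (15/2−0)/(3/2−0) = 5
max v = 35/2 over t∈[7/2,25/4] → v_max = 35/2
check: 35/2·(7/2+11/4) = 875/8 ✓

d=875/8 v_max=35/2 a_max=5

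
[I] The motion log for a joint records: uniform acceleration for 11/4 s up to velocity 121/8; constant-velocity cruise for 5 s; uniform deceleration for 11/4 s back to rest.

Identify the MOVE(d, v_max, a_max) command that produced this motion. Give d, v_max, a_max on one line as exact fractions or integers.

d=3751/32 v_max=121/8 a_max=11/2

a_max = (121/8)/(11/4) = 11/2
d_a = ½·121/8·11/4 = 1331/64; d_c = 121/8·5 = 605/8
d = 2·1331/64 + 605/8 = 3751/32
t_c = 5 > 0 ⇒ limit active, v_max = 121/8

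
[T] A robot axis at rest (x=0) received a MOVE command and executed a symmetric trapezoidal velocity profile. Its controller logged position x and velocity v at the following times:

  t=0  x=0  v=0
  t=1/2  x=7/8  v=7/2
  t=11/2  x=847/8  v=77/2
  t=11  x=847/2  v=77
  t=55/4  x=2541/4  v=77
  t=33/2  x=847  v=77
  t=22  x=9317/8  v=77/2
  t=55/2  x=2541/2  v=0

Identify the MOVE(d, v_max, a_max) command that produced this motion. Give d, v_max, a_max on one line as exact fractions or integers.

final state: t=55/2, x=2541/2, v=0 → d = 2541/2
a_max = (7/2−0)/(1/2−0) = 7
max v = 77 over t∈[11,33/2] → v_max = 77
check: 77·(11+11/2) = 2541/2 ✓

d=2541/2 v_max=77 a_max=7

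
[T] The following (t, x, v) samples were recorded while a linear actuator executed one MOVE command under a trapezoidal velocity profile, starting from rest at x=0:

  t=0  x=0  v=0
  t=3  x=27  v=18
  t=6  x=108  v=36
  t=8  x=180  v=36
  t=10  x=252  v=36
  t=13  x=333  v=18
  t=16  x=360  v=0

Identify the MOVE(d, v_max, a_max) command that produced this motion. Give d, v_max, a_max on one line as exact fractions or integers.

d=360 v_max=36 a_max=6

final state: t=16, x=360, v=0 → d = 360
a_max = (18−0)/(3−0) = 6
max v = 36 over t∈[6,10] → v_max = 36
check: 36·(6+4) = 360 ✓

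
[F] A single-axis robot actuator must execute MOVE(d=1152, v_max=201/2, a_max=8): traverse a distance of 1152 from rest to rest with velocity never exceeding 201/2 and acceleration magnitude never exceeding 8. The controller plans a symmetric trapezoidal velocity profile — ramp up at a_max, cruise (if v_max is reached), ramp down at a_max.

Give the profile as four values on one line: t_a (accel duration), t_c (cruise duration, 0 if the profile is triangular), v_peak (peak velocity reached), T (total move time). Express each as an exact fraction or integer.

v_max²/a_max = (201/2)²/8 = 40401/32
1152 < 40401/32 → triangular
v_peak = √(1152·8) = √9216 = 96
t_a = 96/8 = 12; t_c = 0
T = 2·12 = 24

t_a=12 t_c=0 v_peak=96 T=24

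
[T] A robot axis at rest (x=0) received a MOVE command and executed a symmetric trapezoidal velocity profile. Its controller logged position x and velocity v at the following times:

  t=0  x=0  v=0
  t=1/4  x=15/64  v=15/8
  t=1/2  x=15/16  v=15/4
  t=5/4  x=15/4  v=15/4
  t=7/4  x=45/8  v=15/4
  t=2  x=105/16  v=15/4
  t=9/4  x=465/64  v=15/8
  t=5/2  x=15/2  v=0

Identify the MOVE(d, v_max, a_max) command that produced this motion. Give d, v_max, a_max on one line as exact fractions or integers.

final state: t=5/2, x=15/2, v=0 → d = 15/2
a_max = (15/8−0)/(1/4−0) = 15/2
max v = 15/4 over t∈[1/2,2] → v_max = 15/4
check: 15/4·(1/2+3/2) = 15/2 ✓

d=15/2 v_max=15/4 a_max=15/2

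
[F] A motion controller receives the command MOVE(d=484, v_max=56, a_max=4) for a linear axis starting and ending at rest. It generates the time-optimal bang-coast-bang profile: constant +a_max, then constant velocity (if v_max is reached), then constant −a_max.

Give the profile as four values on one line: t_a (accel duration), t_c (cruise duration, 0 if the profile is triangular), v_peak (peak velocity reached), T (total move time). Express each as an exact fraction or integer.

t_a=11 t_c=0 v_peak=44 T=22

vₘ²/aₘ = 56²/4 = 784
484 < 784 ⇒ no cruise
v_peak = √(484·4) = √1936 = 44
t_a = 44/4 = 11; t_c = 0
T = 2·11 = 22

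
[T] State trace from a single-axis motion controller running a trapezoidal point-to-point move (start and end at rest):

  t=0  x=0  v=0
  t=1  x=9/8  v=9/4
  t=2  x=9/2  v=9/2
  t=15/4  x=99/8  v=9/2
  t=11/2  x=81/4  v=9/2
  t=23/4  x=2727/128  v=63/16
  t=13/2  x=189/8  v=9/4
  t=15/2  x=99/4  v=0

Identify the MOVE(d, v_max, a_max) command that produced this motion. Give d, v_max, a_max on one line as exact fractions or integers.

d=99/4 v_max=9/2 a_max=9/4

final state: t=15/2, x=99/4, v=0 → d = 99/4
a_max = (9/4−0)/(1−0) = 9/4
max v = 9/2 over t∈[2,11/2] → v_max = 9/2
check: 9/2·(2+7/2) = 99/4 ✓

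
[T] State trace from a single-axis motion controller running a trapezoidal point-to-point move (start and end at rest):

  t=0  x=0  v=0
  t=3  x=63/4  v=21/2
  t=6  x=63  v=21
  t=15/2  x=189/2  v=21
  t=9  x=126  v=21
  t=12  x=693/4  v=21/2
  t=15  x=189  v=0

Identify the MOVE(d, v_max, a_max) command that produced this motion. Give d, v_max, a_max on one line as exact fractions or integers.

d=189 v_max=21 a_max=7/2

final state: t=15, x=189, v=0 → d = 189
a_max = (21/2−0)/(3−0) = 7/2
max v = 21 over t∈[6,9] → v_max = 21
check: 21·(6+3) = 189 ✓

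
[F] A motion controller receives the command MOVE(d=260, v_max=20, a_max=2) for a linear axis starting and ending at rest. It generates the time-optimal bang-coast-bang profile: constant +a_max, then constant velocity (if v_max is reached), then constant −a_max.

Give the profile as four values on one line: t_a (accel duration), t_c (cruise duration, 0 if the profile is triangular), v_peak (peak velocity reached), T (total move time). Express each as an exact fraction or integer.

(v_max)²/a_max = 20²/2 = 200
260 ≥ 200 → trapezoidal
t_a = 20/2 = 10; v_peak = 20
d_cruise = 260 − 200 = 60; t_c = 60/20 = 3
T = 2·10 + 3 = 23

t_a=10 t_c=3 v_peak=20 T=23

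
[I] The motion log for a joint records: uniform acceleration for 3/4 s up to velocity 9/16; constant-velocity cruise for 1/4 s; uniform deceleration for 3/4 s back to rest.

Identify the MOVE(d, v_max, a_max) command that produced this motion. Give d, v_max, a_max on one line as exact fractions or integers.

a_max = (9/16)/(3/4) = 3/4
d_a = ½·9/16·3/4 = 27/128; d_c = 9/16·1/4 = 9/64
d = 2·27/128 + 9/64 = 9/16
t_c = 1/4 > 0 ⇒ limit active, v_max = 9/16

d=9/16 v_max=9/16 a_max=3/4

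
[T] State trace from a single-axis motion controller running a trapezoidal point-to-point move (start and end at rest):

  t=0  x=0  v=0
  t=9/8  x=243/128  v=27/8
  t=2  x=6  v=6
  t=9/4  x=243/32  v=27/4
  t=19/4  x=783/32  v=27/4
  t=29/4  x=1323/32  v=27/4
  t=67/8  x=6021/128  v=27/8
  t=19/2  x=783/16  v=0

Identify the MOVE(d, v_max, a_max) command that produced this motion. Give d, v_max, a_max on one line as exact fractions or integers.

final state: t=19/2, x=783/16, v=0 → d = 783/16
a_max = (27/8−0)/(9/8−0) = 3
max v = 27/4 over t∈[9/4,29/4] → v_max = 27/4
check: 27/4·(9/4+5) = 783/16 ✓

d=783/16 v_max=27/4 a_max=3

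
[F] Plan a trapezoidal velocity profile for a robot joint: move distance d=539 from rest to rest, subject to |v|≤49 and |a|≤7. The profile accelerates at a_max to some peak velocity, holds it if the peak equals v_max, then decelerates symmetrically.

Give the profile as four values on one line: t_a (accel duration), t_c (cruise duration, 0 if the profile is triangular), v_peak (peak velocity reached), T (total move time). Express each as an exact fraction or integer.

v_max²/a_max = 49²/7 = 343
539 ≥ 343 so v_max reached
t_a = 49/7 = 7; v_peak = 49
d_cruise = 539 − 343 = 196; t_c = 196/49 = 4
T = 2·7 + 4 = 18

t_a=7 t_c=4 v_peak=49 T=18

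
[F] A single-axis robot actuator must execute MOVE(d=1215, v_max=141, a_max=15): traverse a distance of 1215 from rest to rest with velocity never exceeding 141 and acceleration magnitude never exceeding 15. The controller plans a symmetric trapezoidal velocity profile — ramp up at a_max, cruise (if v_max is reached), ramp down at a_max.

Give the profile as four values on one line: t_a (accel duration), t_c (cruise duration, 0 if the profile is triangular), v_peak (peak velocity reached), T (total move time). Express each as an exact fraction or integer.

v_max²/a_max = 141²/15 = 6627/5
1215 < 6627/5 → triangular
v_peak = √(1215·15) = √18225 = 135
t_a = 135/15 = 9; t_c = 0
T = 2·9 = 18

t_a=9 t_c=0 v_peak=135 T=18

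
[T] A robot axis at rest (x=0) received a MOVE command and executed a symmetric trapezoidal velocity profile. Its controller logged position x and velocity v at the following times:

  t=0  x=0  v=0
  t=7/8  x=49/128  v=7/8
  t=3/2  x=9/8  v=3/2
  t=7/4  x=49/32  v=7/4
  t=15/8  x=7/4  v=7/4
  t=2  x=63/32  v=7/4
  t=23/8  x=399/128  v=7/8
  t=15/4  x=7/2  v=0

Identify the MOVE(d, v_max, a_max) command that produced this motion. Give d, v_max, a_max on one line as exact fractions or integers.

d=7/2 v_max=7/4 a_max=1

final state: t=15/4, x=7/2, v=0 → d = 7/2
a_max = (7/8−0)/(7/8−0) = 1
max v = 7/4 over t∈[7/4,2] → v_max = 7/4
check: 7/4·(7/4+1/4) = 7/2 ✓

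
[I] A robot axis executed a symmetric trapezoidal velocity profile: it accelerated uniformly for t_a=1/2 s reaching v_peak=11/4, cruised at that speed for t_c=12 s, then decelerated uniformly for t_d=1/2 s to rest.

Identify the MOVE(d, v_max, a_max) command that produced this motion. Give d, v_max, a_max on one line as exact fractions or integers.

a_max = (11/4)/(1/2) = 11/2
d_a = ½·11/4·1/2 = 11/16; d_c = 11/4·12 = 33
d = 2·11/16 + 33 = 275/8
t_c = 12 > 0 → v_max = v_peak = 11/4

d=275/8 v_max=11/4 a_max=11/2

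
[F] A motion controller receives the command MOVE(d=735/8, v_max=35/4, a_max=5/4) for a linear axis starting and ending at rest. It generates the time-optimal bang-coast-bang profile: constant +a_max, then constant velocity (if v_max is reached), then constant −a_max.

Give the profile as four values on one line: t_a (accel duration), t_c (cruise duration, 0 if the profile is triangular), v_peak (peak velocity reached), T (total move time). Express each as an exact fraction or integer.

v_max²/a_max = (35/4)²/(5/4) = 245/4
735/8 ≥ 245/4 so v_max reached
t_a = (35/4)/(5/4) = 7; v_peak = 35/4
d_cruise = 735/8 − 245/4 = 245/8; t_c = (245/8)/(35/4) = 7/2
T = 2·7 + 7/2 = 35/2

t_a=7 t_c=7/2 v_peak=35/4 T=35/2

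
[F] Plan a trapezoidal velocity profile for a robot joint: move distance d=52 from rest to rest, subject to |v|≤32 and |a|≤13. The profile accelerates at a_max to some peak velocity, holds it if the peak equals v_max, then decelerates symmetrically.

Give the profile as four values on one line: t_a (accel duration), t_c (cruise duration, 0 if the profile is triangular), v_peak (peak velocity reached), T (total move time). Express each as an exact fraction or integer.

t_a=2 t_c=0 v_peak=26 T=4

vₘ²/aₘ = 32²/13 = 1024/13
52 < 1024/13 ⇒ no cruise
v_peak = √(52·13) = √676 = 26
t_a = 26/13 = 2; t_c = 0
T = 2·2 = 4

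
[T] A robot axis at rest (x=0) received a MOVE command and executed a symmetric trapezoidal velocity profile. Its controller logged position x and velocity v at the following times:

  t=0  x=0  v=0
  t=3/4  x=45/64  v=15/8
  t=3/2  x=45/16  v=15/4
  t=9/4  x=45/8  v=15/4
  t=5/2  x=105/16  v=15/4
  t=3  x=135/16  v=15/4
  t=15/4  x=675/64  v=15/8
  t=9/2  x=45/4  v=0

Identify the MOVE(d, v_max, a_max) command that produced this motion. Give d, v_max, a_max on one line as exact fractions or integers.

final state: t=9/2, x=45/4, v=0 → d = 45/4
a_max = (15/8−0)/(3/4−0) = 5/2
max v = 15/4 over t∈[3/2,3] → v_max = 15/4
check: 15/4·(3/2+3/2) = 45/4 ✓

d=45/4 v_max=15/4 a_max=5/2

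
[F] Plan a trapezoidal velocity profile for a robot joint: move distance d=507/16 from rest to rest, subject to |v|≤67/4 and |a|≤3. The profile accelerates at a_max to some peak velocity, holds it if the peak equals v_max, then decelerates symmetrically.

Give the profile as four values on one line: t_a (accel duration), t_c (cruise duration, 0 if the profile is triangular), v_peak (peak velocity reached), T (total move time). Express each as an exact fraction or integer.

t_a=13/4 t_c=0 v_peak=39/4 T=13/2

vₘ²/aₘ = (67/4)²/3 = 4489/48
507/16 < 4489/48 ⇒ no cruise
v_peak = √(507/16·3) = √(1521/16) = 39/4
t_a = (39/4)/3 = 13/4; t_c = 0
T = 2·13/4 = 13/2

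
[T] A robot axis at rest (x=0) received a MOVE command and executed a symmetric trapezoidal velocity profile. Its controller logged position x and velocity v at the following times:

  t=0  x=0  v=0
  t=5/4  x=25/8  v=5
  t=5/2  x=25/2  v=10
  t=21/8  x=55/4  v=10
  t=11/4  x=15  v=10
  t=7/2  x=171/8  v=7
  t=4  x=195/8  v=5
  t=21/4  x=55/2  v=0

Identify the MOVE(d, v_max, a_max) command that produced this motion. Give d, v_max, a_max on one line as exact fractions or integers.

d=55/2 v_max=10 a_max=4

final state: t=21/4, x=55/2, v=0 → d = 55/2
a_max = (5−0)/(5/4−0) = 4
max v = 10 over t∈[5/2,11/4] → v_max = 10
check: 10·(5/2+1/4) = 55/2 ✓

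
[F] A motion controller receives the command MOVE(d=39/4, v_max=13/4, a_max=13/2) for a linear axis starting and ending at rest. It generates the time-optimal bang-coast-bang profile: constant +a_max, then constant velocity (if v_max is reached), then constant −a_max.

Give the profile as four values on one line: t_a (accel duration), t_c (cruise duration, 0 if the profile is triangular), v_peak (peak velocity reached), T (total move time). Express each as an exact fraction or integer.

t_a=1/2 t_c=5/2 v_peak=13/4 T=7/2

(v_max)²/a_max = (13/4)²/(13/2) = 13/8
39/4 ≥ 13/8 so v_max reached
t_a = (13/4)/(13/2) = 1/2; v_peak = 13/4
d_cruise = 39/4 − 13/8 = 65/8; t_c = (65/8)/(13/4) = 5/2
T = 2·1/2 + 5/2 = 7/2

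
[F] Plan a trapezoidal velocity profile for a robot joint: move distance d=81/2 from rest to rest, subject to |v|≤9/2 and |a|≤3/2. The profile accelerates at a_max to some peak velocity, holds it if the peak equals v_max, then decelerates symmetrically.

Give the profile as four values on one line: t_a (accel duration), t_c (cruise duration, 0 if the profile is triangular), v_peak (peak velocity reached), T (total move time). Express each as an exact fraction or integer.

t_a=3 t_c=6 v_peak=9/2 T=12

vₘ²/aₘ = (9/2)²/(3/2) = 27/2
81/2 ≥ 27/2 so v_max reached
t_a = (9/2)/(3/2) = 3; v_peak = 9/2
d_cruise = 81/2 − 27/2 = 27; t_c = 27/(9/2) = 6
T = 2·3 + 6 = 12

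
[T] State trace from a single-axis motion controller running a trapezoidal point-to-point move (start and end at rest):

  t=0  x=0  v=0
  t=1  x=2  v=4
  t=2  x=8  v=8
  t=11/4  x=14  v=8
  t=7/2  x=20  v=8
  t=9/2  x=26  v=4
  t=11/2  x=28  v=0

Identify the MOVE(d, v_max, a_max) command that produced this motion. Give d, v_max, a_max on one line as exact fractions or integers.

d=28 v_max=8 a_max=4

final state: t=11/2, x=28, v=0 → d = 28
a_max = (4−0)/(1−0) = 4
max v = 8 over t∈[2,7/2] → v_max = 8
check: 8·(2+3/2) = 28 ✓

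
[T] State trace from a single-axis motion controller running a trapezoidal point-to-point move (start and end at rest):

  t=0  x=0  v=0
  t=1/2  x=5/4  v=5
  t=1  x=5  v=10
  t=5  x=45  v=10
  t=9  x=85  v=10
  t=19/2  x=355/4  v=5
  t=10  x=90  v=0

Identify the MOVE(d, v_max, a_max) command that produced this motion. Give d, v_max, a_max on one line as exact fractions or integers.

d=90 v_max=10 a_max=10

final state: t=10, x=90, v=0 → d = 90
a_max = (5−0)/(1/2−0) = 10
max v = 10 over t∈[1,9] → v_max = 10
check: 10·(1+8) = 90 ✓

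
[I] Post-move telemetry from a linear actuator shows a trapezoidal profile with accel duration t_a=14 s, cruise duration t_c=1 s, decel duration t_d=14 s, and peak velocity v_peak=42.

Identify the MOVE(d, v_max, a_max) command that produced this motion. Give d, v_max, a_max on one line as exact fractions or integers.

d=630 v_max=42 a_max=3

a_max = 42/14 = 3
d_a = ½·42·14 = 294; d_c = 42·1 = 42
d = 2·294 + 42 = 630
t_c = 1 > 0 so v_max = 42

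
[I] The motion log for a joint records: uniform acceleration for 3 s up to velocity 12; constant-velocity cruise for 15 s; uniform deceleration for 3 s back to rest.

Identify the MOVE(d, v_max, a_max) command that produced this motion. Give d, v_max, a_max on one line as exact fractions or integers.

a_max = 12/3 = 4
d_a = ½·12·3 = 18; d_c = 12·15 = 180
d = 2·18 + 180 = 216
t_c = 15 > 0 ⇒ limit active, v_max = 12

d=216 v_max=12 a_max=4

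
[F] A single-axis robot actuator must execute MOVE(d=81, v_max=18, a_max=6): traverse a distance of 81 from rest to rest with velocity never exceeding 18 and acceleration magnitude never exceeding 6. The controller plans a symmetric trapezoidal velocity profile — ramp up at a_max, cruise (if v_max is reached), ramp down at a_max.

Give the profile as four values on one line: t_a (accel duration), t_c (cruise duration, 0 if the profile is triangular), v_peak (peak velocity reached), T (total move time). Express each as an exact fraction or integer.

t_a=3 t_c=3/2 v_peak=18 T=15/2

vₘ²/aₘ = 18²/6 = 54
81 ≥ 54 so v_max reached
t_a = 18/6 = 3; v_peak = 18
d_cruise = 81 − 54 = 27; t_c = 27/18 = 3/2
T = 2·3 + 3/2 = 15/2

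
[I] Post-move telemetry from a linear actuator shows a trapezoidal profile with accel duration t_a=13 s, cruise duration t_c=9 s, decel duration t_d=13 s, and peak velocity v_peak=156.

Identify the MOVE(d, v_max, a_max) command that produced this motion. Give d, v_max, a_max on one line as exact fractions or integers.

a_max = 156/13 = 12
d_a = ½·156·13 = 1014; d_c = 156·9 = 1404
d = 2·1014 + 1404 = 3432
t_c = 9 > 0 ⇒ limit active, v_max = 156

d=3432 v_max=156 a_max=12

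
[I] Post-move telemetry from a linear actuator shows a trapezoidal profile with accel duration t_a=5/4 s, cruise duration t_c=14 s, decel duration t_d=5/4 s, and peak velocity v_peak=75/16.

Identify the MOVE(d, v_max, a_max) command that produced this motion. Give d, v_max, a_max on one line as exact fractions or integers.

d=4575/64 v_max=75/16 a_max=15/4

a_max = (75/16)/(5/4) = 15/4
d_a = ½·75/16·5/4 = 375/128; d_c = 75/16·14 = 525/8
d = 2·375/128 + 525/8 = 4575/64
t_c = 14 > 0 so v_max = 75/16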